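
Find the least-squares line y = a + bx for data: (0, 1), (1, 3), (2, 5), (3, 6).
a = 6/5, b = 17/10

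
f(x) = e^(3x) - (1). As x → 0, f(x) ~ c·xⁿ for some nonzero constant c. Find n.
1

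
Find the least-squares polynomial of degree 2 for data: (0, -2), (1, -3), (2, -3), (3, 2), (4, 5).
-15/7 + (-127/70)x + (13/14)x²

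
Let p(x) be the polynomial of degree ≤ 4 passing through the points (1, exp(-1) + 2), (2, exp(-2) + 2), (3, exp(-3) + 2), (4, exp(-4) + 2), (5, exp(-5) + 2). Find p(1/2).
(-420*exp(3) - 180*e + 35 + 378*exp(2) + 315*exp(4) + 256*exp(5))*exp(-5)/128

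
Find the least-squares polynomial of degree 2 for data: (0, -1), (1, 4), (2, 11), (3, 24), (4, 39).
-31/35 + (18/7)x + (13/7)x²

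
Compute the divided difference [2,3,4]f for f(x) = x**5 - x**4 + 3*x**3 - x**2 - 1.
256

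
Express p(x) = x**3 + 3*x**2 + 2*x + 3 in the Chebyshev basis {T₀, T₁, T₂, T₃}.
(9/2)T₀ + (11/4)T₁ + (3/2)T₂ + (1/4)T₃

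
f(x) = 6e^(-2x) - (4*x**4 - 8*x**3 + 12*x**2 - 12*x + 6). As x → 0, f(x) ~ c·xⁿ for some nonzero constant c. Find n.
5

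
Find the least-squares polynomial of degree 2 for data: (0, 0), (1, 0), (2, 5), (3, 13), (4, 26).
-2/35 + (-25/14)x + (29/14)x²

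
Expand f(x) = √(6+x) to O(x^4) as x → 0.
sqrt(6) + sqrt(6)*x/12 - sqrt(6)*x**2/288 + sqrt(6)*x**3/3456 + O(x**4)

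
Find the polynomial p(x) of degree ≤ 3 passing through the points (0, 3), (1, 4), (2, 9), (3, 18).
2*x**2 - x + 3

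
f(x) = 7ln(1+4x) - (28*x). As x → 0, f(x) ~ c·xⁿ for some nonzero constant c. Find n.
2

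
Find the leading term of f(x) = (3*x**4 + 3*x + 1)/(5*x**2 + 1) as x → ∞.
3*x**2/5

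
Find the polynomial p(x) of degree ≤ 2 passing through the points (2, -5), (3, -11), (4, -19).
-x**2 - x + 1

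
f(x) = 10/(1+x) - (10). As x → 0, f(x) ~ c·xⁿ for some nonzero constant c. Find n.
1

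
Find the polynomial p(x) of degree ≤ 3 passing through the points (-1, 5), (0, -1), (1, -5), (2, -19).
-2*x**3 + x**2 - 3*x - 1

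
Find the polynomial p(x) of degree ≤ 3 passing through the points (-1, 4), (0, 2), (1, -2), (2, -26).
-3*x**3 - x**2 + 2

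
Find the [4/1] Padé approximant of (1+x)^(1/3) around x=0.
(x**4/243 - 8*x**3/405 + 2*x**2/15 + 16*x/15 + 1)/(11*x/15 + 1)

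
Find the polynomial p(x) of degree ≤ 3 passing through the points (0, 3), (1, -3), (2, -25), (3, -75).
-2*x**3 - 2*x**2 - 2*x + 3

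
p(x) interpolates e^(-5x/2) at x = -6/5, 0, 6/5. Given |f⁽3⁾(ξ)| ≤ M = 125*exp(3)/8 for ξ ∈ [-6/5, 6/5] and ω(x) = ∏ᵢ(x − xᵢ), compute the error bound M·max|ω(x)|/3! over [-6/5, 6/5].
sqrt(3)*exp(3)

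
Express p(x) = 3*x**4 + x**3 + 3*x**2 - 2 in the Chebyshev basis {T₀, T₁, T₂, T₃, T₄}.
(5/8)T₀ + (3/4)T₁ + (3)T₂ + (1/4)T₃ + (3/8)T₄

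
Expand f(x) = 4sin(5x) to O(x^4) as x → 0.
20*x - 250*x**3/3 + O(x**4)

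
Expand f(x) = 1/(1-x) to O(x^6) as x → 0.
1 + x + x**2 + x**3 + x**4 + x**5 + O(x**6)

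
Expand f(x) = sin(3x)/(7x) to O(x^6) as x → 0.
3/7 - 9*x**2/14 + 81*x**4/280 + O(x**6)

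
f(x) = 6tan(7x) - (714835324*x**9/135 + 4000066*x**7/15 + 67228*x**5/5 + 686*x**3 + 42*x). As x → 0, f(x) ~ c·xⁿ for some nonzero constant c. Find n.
11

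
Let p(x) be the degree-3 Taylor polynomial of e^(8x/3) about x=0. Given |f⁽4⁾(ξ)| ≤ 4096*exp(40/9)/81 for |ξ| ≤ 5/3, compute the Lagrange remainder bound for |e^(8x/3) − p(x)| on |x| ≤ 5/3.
320000*exp(40/9)/19683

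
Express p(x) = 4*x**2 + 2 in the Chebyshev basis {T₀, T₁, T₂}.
(4)T₀ + (2)T₂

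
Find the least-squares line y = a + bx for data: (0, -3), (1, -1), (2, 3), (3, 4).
a = -3, b = 5/2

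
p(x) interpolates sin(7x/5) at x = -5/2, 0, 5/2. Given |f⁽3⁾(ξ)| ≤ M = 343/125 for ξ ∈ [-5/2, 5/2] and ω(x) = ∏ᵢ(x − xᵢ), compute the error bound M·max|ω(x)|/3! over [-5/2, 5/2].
343*sqrt(3)/216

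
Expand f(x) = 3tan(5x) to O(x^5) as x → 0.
15*x + 125*x**3 + O(x**5)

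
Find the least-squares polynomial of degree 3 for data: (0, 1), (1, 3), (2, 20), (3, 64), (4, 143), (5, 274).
55/63 + (-26/27)x + (361/252)x² + (209/108)x³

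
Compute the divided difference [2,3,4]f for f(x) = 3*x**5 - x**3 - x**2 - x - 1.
845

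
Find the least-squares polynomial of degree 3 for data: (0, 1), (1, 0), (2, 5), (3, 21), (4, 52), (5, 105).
17/18 + (-1475/756)x + (73/252)x² + (23/27)x³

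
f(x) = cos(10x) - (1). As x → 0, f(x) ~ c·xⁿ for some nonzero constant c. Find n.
2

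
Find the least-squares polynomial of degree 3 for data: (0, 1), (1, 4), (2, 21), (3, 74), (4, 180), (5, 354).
53/42 + (-95/252)x + (-2/3)x² + (107/36)x³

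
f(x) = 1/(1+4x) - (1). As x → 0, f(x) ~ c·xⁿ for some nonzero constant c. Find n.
1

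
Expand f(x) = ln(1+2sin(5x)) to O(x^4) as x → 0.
10*x - 50*x**2 + 875*x**3/3 + O(x**4)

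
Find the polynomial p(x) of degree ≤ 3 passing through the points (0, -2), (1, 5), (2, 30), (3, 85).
2*x**3 + 3*x**2 + 2*x - 2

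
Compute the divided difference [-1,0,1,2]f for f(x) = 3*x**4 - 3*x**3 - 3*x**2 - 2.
3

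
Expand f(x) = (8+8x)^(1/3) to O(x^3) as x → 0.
2 + 2*x/3 - 2*x**2/9 + O(x**3)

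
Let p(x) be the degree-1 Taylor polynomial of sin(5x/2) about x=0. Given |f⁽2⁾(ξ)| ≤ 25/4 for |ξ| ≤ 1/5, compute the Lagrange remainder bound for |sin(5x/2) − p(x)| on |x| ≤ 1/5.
1/8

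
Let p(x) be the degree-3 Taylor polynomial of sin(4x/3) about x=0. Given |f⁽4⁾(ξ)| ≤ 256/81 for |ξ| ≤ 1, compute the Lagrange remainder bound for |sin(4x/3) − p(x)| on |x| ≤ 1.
32/243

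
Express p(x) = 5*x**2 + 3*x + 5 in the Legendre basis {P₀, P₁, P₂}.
(20/3)P₀ + (3)P₁ + (10/3)P₂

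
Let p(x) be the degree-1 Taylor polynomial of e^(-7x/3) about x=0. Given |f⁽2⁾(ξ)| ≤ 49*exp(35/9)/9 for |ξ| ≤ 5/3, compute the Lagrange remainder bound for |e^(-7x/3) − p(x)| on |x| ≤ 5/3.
1225*exp(35/9)/162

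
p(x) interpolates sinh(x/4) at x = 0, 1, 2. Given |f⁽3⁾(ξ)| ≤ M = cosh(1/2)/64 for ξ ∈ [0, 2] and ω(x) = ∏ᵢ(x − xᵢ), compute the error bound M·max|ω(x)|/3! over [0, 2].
sqrt(3)*cosh(1/2)/1728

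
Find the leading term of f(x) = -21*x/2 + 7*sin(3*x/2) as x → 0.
-63*x**3/16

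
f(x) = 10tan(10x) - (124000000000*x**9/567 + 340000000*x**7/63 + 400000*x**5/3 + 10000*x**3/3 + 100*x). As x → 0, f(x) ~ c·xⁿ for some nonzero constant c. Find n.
11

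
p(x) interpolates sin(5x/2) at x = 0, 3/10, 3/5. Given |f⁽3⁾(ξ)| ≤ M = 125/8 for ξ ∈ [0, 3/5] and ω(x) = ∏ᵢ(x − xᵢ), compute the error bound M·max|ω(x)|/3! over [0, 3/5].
sqrt(3)/64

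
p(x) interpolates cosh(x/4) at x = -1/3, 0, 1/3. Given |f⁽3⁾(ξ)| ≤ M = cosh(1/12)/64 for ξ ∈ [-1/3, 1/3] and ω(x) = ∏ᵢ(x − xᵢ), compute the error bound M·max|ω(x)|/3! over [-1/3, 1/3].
sqrt(3)*cosh(1/12)/46656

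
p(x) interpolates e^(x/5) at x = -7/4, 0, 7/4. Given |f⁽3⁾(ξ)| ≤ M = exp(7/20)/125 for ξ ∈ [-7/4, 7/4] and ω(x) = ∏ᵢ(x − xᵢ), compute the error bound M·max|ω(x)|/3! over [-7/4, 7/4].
343*sqrt(3)*exp(7/20)/216000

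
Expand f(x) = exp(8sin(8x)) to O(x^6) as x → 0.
1 + 64*x + 2048*x**2 + 43008*x**3 + 655360*x**4 + 113278976*x**5/15 + O(x**6)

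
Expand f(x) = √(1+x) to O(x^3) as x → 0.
1 + x/2 - x**2/8 + O(x**3)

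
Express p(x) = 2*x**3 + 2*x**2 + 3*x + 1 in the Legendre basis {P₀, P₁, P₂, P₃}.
(5/3)P₀ + (21/5)P₁ + (4/3)P₂ + (4/5)P₃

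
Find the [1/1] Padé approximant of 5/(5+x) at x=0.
1/(x/5 + 1)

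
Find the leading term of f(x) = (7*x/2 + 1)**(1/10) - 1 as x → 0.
7*x/20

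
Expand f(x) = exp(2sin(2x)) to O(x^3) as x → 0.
1 + 4*x + 8*x**2 + O(x**3)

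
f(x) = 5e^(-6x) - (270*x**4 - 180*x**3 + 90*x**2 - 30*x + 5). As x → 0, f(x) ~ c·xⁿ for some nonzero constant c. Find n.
5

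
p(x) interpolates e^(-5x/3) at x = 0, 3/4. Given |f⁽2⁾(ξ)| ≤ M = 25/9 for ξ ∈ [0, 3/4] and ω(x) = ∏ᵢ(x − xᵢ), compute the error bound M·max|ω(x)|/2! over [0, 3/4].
25/128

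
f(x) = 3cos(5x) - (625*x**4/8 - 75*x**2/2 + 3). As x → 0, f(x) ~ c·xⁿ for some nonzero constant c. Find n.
6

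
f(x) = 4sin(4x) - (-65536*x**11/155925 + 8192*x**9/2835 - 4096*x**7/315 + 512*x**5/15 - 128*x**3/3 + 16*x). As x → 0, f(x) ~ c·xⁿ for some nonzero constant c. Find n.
13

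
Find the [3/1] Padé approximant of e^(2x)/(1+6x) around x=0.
(503*x**3/348 + 115*x**2/58 + 465*x/232 + 1)/(1393*x/232 + 1)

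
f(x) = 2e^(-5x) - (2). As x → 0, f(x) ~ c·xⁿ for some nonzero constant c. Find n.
1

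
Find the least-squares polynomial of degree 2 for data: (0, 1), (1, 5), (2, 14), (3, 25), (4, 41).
32/35 + (18/7)x + (13/7)x²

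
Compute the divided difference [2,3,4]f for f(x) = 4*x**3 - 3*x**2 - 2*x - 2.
33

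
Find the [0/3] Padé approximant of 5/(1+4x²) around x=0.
5/(4*x**2 + 1)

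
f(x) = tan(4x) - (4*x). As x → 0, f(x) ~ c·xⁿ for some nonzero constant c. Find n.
3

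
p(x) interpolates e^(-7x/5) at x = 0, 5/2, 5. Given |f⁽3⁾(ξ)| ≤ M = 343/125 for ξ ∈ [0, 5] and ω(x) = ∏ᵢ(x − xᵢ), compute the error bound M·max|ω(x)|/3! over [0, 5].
343*sqrt(3)/216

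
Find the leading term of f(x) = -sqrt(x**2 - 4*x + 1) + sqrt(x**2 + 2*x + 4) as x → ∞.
3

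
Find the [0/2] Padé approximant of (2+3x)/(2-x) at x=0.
1/(3*x**2 - 2*x + 1)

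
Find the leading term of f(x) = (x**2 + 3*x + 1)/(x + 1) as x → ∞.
x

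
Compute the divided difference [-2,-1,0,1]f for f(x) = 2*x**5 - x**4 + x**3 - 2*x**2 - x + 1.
13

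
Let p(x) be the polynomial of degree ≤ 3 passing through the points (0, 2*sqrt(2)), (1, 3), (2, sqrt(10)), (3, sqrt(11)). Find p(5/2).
-15/16 + sqrt(2)/8 + 5*sqrt(11)/16 + 15*sqrt(10)/16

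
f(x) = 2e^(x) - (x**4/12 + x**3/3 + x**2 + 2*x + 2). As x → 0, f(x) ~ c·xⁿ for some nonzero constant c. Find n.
5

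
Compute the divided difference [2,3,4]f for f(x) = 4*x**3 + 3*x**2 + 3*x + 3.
39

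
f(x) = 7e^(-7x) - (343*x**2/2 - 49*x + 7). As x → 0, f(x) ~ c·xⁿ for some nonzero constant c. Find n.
3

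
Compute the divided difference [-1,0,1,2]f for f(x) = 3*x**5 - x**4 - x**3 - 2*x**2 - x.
12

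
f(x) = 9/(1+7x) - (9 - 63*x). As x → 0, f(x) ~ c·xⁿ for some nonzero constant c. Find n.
2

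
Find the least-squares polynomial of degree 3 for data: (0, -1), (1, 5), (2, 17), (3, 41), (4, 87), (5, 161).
-65/63 + (1156/189)x + (-11/9)x² + (35/27)x³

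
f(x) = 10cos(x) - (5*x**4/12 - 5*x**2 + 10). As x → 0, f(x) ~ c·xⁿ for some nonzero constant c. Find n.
6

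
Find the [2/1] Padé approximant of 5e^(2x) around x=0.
(10*x**2/3 + 20*x/3 + 5)/(1 - 2*x/3)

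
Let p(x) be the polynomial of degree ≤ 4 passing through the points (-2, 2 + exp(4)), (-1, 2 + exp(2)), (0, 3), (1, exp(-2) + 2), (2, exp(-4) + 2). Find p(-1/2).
(-20*exp(2) + 3 + (-5*exp(4) + 346 + 60*exp(2))*exp(4))*exp(-4)/128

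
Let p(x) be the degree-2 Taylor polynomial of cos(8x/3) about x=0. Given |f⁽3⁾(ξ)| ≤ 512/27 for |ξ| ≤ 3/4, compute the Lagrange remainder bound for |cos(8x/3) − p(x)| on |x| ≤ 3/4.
4/3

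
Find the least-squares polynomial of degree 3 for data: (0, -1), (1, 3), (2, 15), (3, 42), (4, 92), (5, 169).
-115/126 + (175/108)x + (61/63)x² + (119/108)x³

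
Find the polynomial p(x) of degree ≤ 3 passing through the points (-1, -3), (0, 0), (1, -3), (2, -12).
-3*x**2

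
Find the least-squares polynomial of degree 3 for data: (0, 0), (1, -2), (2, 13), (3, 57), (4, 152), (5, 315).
-5/21 + (-37/18)x + (-155/84)x² + (107/36)x³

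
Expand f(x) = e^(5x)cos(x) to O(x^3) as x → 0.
1 + 5*x + 12*x**2 + O(x**3)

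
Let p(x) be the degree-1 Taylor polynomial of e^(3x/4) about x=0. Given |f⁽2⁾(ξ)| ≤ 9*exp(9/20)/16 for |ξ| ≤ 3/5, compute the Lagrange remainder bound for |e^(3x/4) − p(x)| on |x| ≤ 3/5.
81*exp(9/20)/800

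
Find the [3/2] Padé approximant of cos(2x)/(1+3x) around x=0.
(44*x**3/7 - 44*x**2/21 - 3*x + 1)/(1 - 191*x**2/21)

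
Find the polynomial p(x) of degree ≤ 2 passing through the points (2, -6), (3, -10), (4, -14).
2 - 4*x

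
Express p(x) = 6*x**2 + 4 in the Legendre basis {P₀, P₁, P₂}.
(6)P₀ + (4)P₂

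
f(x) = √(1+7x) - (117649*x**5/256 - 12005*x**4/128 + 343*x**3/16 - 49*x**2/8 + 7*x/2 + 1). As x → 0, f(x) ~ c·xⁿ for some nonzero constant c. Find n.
6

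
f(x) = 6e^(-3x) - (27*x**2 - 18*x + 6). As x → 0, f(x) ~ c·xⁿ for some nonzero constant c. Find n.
3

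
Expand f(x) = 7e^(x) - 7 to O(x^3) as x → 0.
7*x + 7*x**2/2 + O(x**3)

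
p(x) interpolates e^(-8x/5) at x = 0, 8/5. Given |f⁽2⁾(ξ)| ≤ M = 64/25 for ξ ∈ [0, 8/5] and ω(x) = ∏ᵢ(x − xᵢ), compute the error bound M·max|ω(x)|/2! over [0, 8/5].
512/625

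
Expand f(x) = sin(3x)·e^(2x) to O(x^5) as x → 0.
3*x + 6*x**2 + 3*x**3/2 - 5*x**4 + O(x**5)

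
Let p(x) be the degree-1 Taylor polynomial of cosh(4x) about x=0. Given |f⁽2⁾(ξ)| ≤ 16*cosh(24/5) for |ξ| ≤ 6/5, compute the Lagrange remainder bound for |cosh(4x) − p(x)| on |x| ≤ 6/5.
288*cosh(24/5)/25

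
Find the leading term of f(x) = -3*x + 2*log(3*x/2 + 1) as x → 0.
-9*x**2/4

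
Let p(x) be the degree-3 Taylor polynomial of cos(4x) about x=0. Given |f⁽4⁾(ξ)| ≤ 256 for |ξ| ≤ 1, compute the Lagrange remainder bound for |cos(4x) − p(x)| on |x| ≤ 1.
32/3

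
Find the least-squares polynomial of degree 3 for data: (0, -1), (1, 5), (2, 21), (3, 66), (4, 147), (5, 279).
-7/9 + (503/189)x + (25/126)x² + (113/54)x³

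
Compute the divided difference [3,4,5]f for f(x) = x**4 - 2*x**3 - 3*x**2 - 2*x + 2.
70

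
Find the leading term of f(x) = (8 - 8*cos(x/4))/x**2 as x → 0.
1/4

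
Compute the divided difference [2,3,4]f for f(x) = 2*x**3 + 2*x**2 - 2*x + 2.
20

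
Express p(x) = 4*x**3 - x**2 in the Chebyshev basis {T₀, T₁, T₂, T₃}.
(-1/2)T₀ + (3)T₁ + (-1/2)T₂ + T₃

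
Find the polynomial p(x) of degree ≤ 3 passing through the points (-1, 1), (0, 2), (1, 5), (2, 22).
2*x**3 + x**2 + 2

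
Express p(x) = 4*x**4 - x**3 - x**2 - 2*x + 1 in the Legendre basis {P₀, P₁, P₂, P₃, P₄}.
(22/15)P₀ + (-13/5)P₁ + (34/21)P₂ + (-2/5)P₃ + (32/35)P₄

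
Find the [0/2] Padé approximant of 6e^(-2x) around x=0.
6/(2*x**2 + 2*x + 1)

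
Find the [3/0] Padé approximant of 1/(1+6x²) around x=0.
1 - 6*x**2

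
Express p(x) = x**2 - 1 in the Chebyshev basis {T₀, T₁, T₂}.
(-1/2)T₀ + (1/2)T₂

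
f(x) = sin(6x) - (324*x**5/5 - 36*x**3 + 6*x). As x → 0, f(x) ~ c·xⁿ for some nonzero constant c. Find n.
7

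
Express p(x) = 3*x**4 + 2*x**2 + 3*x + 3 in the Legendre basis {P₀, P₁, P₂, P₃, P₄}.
(64/15)P₀ + (3)P₁ + (64/21)P₂ + (24/35)P₄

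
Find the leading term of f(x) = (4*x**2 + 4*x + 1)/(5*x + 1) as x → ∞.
4*x/5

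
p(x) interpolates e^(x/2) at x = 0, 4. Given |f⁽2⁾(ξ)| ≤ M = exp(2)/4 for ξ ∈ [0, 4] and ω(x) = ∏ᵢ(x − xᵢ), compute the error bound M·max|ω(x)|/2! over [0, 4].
exp(2)/2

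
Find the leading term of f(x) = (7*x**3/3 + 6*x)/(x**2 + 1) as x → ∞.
7*x/3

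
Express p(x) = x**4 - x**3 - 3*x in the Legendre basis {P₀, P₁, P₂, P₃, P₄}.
(1/5)P₀ + (-18/5)P₁ + (4/7)P₂ + (-2/5)P₃ + (8/35)P₄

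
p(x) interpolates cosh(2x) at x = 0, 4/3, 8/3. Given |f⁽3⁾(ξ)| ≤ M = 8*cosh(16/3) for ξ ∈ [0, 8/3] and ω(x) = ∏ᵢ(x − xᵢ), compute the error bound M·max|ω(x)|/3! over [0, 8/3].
512*sqrt(3)*cosh(16/3)/729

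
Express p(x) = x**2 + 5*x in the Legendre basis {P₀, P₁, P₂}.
(1/3)P₀ + (5)P₁ + (2/3)P₂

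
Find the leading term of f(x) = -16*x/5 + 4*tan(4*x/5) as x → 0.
256*x**3/375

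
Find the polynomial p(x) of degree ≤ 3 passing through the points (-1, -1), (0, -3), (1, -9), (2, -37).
-3*x**3 - 2*x**2 - x - 3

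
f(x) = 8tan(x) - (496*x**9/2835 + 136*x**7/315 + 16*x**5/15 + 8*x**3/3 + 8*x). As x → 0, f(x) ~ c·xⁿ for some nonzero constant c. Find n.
11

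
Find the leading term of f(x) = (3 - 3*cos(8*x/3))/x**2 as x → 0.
32/3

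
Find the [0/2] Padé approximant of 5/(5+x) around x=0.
1/(x/5 + 1)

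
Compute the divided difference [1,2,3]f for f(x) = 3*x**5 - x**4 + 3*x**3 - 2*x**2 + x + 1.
261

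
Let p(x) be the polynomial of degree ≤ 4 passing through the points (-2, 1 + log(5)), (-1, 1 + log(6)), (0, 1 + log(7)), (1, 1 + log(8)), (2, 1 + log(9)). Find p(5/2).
1 + log(1323*2**(3/4)*3**(33/64)*5**(35/128)*7**(61/64)/4096)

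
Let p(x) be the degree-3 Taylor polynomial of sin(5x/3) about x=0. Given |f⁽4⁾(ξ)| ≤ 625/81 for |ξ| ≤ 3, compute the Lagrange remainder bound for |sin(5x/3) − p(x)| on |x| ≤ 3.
625/24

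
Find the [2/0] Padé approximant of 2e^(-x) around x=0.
x**2 - 2*x + 2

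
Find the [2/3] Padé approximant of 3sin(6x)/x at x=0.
(18 - 378*x**2/5)/(9*x**2/5 + 1)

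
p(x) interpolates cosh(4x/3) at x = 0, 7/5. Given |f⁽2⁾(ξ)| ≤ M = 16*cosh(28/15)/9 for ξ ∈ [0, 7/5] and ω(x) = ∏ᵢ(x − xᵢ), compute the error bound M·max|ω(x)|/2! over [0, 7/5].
98*cosh(28/15)/225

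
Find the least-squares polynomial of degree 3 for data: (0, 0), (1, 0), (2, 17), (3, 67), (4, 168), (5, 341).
-11/63 + (-361/378)x + (-353/252)x² + (329/108)x³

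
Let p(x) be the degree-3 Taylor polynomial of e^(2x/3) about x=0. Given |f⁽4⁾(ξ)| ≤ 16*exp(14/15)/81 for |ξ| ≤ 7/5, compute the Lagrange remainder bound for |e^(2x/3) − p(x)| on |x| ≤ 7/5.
4802*exp(14/15)/151875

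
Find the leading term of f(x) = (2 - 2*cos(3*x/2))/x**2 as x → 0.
9/4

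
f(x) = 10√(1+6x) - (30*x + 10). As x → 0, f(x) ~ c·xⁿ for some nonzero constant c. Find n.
2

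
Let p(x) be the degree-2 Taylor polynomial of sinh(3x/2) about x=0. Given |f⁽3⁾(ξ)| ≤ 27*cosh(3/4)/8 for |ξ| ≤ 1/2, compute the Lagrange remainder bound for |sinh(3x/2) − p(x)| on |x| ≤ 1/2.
9*cosh(3/4)/128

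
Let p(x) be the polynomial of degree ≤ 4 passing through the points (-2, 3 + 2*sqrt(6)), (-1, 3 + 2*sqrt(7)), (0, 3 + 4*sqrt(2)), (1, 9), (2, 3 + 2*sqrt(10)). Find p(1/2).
-5*sqrt(7)/16 - 5*sqrt(10)/64 + 3*sqrt(6)/64 + 45*sqrt(2)/16 + 93/16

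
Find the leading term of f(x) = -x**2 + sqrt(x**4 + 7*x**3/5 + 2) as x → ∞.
7*x/10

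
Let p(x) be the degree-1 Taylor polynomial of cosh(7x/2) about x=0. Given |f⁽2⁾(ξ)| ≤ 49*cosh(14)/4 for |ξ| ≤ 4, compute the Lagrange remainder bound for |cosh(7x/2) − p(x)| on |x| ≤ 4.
98*cosh(14)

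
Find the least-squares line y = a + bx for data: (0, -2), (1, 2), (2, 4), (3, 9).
a = -2, b = 7/2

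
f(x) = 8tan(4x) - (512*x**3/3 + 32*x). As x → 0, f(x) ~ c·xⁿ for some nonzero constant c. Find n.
5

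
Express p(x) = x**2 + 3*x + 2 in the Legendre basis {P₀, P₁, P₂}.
(7/3)P₀ + (3)P₁ + (2/3)P₂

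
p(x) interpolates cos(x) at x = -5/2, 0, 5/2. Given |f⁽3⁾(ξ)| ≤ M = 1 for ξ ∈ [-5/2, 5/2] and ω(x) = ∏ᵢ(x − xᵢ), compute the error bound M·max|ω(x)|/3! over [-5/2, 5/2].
125*sqrt(3)/216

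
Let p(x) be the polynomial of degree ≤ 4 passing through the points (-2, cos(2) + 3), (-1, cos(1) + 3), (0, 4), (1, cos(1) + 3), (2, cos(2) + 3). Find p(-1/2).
-cos(2)/64 + 5*cos(1)/16 + 237/64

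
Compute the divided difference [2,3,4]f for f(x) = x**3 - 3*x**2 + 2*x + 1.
6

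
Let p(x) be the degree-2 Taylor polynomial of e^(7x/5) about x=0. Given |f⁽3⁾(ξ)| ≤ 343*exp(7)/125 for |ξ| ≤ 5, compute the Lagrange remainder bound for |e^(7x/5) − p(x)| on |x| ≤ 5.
343*exp(7)/6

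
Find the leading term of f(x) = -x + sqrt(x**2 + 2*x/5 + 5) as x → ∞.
1/5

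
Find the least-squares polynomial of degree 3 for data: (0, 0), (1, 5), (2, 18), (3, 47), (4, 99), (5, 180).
1/14 + (229/84)x + (23/28)x² + (7/6)x³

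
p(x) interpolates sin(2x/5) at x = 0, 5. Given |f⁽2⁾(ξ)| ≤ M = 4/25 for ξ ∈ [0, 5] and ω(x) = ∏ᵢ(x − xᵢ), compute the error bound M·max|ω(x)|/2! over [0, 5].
1/2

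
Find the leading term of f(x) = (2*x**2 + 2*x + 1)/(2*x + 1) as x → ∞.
x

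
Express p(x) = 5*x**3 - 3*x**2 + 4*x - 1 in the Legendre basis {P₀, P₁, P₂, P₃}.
(-2)P₀ + (7)P₁ + (-2)P₂ + (2)P₃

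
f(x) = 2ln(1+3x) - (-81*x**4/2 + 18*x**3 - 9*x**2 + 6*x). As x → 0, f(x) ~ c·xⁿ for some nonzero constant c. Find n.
5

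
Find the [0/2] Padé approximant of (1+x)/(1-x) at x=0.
1/(2*x**2 - 2*x + 1)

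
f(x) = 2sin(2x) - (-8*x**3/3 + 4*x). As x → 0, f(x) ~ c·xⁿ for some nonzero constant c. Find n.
5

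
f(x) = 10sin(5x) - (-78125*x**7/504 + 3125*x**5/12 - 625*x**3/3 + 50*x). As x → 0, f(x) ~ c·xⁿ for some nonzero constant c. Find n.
9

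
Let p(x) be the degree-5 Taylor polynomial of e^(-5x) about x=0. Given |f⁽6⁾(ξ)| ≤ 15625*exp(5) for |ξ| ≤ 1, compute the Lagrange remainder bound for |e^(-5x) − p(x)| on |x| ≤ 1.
3125*exp(5)/144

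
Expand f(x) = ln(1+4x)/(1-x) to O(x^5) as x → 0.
4*x - 4*x**2 + 52*x**3/3 - 140*x**4/3 + O(x**5)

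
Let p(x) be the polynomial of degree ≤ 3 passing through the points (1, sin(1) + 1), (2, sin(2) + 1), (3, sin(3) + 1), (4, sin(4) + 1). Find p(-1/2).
-189*sin(2)/16 + 1 + 135*sin(3)/16 - 35*sin(4)/16 + 105*sin(1)/16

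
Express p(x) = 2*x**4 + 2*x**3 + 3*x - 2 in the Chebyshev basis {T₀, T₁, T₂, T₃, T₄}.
(-5/4)T₀ + (9/2)T₁ + T₂ + (1/2)T₃ + (1/4)T₄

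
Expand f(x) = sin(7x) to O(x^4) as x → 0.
7*x - 343*x**3/6 + O(x**4)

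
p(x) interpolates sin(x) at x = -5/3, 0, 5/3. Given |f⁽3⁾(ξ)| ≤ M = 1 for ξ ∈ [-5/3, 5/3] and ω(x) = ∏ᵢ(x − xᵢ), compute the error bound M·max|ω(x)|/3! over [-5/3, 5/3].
125*sqrt(3)/729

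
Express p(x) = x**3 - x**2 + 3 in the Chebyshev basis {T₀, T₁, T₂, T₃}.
(5/2)T₀ + (3/4)T₁ + (-1/2)T₂ + (1/4)T₃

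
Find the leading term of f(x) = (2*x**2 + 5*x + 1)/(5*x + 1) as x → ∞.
2*x/5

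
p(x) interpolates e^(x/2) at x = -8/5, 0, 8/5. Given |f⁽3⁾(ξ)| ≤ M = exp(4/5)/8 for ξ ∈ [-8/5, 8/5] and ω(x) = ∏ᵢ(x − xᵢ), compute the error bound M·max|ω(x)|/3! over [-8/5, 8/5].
64*sqrt(3)*exp(4/5)/3375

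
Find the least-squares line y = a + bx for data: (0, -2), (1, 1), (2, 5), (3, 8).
a = -21/10, b = 17/5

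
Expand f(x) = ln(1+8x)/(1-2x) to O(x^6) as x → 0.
8*x - 16*x**2 + 416*x**3/3 - 2240*x**4/3 + 75904*x**5/15 + O(x**6)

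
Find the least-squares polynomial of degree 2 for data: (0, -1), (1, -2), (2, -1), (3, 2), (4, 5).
-41/35 + (-44/35)x + (5/7)x²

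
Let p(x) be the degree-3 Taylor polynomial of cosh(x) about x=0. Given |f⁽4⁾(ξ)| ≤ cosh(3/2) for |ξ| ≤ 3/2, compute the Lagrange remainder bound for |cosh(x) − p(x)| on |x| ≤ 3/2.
27*cosh(3/2)/128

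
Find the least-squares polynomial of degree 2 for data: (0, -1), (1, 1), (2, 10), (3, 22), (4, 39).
-9/7 + (47/70)x + (33/14)x²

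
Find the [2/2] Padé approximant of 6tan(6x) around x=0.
36*x/(1 - 12*x**2)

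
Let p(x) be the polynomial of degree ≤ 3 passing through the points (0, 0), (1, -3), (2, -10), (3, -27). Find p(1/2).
-11/8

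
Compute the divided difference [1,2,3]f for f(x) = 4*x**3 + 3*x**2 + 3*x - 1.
27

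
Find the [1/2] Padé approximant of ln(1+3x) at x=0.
3*x/(-3*x**2/4 + 3*x/2 + 1)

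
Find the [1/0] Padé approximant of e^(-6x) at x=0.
1 - 6*x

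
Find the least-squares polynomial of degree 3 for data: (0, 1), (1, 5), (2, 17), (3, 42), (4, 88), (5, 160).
41/42 + (631/252)x + (7/12)x² + (19/18)x³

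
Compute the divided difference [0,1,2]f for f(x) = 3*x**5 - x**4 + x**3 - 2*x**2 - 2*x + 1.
39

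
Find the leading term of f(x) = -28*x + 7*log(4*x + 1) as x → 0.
-56*x**2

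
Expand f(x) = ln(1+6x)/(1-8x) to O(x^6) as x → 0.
6*x + 30*x**2 + 312*x**3 + 2172*x**4 + 94656*x**5/5 + O(x**6)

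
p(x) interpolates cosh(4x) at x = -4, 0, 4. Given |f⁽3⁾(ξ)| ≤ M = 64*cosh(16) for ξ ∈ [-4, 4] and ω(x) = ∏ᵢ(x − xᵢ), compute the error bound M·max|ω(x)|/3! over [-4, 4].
4096*sqrt(3)*cosh(16)/27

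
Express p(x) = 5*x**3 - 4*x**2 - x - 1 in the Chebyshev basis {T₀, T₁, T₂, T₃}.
(-3)T₀ + (11/4)T₁ + (-2)T₂ + (5/4)T₃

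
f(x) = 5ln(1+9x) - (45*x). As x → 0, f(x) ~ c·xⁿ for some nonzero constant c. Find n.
2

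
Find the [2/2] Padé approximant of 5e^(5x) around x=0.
(125*x**2/12 + 25*x/2 + 5)/(25*x**2/12 - 5*x/2 + 1)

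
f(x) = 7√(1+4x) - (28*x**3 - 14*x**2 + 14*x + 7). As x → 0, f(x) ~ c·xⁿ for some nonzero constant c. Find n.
4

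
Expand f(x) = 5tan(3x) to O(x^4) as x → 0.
15*x + 45*x**3 + O(x**4)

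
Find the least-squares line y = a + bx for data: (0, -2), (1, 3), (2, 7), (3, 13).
a = -21/10, b = 49/10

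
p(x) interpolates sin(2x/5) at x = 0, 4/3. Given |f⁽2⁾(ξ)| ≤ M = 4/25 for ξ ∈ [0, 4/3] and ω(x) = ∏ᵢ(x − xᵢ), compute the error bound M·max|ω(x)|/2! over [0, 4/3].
8/225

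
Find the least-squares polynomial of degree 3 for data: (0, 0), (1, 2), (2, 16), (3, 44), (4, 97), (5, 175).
-1/126 + (-1121/756)x + (697/252)x² + (49/54)x³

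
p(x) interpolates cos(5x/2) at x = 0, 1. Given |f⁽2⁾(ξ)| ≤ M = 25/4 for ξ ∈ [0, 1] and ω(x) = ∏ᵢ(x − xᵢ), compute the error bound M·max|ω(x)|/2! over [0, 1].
25/32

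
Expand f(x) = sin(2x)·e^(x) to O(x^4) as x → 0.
2*x + 2*x**2 - x**3/3 + O(x**4)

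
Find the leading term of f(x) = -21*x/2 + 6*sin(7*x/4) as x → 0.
-343*x**3/64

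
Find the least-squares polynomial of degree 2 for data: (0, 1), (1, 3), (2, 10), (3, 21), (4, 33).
22/35 + (47/35)x + (12/7)x²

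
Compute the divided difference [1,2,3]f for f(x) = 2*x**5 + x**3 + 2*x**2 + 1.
188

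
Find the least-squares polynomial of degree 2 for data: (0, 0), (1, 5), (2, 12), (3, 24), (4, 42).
3/7 + (101/70)x + (31/14)x²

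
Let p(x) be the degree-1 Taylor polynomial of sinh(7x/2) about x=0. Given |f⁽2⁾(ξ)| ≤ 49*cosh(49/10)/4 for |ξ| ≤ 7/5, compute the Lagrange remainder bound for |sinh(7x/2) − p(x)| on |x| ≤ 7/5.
2401*cosh(49/10)/200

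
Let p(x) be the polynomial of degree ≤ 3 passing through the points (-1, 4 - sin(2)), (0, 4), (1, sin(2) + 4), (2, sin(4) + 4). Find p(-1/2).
-5*sin(2)/8 + sin(4)/16 + 4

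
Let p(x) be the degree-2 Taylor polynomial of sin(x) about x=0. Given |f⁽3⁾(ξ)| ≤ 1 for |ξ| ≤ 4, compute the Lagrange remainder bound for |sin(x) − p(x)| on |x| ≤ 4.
32/3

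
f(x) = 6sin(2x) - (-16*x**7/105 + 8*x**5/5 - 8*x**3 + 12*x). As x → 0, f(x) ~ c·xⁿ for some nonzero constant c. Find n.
9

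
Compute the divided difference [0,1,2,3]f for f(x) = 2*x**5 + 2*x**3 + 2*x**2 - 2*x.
52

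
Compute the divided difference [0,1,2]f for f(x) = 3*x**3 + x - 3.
9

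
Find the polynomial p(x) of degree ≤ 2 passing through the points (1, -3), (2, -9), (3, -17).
-x**2 - 3*x + 1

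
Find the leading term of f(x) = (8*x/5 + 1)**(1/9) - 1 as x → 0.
8*x/45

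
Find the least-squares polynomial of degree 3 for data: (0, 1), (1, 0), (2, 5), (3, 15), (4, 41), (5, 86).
7/9 + (64/189)x + (-151/126)x² + (49/54)x³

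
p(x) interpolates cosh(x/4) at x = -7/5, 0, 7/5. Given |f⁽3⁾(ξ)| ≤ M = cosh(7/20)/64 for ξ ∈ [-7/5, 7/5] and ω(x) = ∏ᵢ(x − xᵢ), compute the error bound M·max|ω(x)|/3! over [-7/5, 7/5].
343*sqrt(3)*cosh(7/20)/216000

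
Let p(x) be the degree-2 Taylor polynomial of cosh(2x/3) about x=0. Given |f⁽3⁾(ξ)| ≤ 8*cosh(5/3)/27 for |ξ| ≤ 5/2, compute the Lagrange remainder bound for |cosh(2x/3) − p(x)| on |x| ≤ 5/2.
125*cosh(5/3)/162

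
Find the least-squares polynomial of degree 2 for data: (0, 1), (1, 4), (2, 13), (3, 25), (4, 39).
4/7 + (179/70)x + (25/14)x²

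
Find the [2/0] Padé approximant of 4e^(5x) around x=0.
50*x**2 + 20*x + 4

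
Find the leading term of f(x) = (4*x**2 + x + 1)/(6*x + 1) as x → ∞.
2*x/3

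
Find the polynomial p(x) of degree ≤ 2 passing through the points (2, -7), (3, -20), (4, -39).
-3*x**2 + 2*x + 1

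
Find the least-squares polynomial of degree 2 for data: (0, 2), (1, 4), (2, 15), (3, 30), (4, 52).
59/35 + (1/35)x + (22/7)x²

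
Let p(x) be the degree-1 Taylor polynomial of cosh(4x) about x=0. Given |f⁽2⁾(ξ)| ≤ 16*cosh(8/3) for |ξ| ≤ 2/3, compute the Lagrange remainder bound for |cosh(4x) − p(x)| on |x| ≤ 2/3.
32*cosh(8/3)/9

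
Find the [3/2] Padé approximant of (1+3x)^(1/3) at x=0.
(7*x**3/15 + 21*x**2/5 + 21*x/5 + 1)/(2*x**2 + 16*x/5 + 1)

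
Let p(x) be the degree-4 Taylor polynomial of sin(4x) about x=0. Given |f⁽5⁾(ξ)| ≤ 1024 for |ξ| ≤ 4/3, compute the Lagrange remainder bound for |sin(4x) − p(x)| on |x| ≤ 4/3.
131072/3645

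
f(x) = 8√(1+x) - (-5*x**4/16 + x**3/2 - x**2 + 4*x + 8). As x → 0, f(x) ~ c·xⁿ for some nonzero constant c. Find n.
5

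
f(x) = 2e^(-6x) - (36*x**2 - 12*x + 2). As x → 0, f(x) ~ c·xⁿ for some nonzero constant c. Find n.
3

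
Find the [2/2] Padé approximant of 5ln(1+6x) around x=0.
30*x*(3*x + 1)/(6*x**2 + 6*x + 1)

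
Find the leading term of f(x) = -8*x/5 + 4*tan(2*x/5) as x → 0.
32*x**3/375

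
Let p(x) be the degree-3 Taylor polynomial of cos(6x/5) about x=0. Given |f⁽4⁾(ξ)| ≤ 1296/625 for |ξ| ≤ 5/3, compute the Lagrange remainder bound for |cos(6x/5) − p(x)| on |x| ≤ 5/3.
2/3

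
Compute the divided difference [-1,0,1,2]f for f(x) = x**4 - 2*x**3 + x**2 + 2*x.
0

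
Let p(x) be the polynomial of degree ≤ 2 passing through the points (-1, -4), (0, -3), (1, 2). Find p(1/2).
-1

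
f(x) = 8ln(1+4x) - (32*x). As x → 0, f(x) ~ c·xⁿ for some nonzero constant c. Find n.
2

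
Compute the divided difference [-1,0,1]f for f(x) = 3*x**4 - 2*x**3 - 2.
3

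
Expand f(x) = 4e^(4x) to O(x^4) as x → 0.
4 + 16*x + 32*x**2 + 128*x**3/3 + O(x**4)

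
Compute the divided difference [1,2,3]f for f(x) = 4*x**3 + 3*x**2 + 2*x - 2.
27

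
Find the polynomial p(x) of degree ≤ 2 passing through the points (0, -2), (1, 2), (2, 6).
4*x - 2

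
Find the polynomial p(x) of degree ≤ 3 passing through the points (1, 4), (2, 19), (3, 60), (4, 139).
2*x**3 + x**2 - 2*x + 3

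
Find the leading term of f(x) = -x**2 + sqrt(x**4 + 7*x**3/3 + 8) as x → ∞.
7*x/6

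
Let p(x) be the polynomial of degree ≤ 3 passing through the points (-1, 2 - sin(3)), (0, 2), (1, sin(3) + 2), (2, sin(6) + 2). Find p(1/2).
-sin(6)/16 + 5*sin(3)/8 + 2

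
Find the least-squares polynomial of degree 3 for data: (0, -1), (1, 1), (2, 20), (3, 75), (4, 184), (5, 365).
-121/126 + (-587/756)x + (-55/126)x² + (329/108)x³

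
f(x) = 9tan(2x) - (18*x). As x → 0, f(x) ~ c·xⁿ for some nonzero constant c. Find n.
3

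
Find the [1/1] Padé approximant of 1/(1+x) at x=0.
1/(x + 1)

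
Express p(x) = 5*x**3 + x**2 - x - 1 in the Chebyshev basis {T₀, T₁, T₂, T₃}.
(-1/2)T₀ + (11/4)T₁ + (1/2)T₂ + (5/4)T₃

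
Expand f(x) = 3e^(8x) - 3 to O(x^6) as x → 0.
24*x + 96*x**2 + 256*x**3 + 512*x**4 + 4096*x**5/5 + O(x**6)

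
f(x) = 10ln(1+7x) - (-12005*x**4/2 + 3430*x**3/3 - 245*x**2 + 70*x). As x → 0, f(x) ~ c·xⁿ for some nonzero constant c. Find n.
5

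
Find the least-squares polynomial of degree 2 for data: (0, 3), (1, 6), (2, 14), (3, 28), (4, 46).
103/35 + (18/35)x + (18/7)x²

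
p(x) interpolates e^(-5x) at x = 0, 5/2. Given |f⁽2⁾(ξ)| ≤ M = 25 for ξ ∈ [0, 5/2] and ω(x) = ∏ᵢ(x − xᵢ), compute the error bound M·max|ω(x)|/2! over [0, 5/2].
625/32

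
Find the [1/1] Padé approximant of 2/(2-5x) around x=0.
1/(1 - 5*x/2)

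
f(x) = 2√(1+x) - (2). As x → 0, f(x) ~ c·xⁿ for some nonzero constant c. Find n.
1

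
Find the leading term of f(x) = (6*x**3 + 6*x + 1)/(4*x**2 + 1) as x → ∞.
3*x/2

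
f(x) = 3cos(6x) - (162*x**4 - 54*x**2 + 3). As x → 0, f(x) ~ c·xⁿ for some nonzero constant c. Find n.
6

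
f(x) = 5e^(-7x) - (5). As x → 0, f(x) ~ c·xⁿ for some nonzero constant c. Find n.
1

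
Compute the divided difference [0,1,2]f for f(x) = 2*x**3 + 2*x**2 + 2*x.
8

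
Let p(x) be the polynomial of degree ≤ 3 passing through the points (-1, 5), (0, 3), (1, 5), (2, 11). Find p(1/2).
7/2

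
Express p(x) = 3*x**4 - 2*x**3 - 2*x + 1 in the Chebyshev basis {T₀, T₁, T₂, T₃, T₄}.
(17/8)T₀ + (-7/2)T₁ + (3/2)T₂ + (-1/2)T₃ + (3/8)T₄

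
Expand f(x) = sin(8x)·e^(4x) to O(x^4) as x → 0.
8*x + 32*x**2 - 64*x**3/3 + O(x**4)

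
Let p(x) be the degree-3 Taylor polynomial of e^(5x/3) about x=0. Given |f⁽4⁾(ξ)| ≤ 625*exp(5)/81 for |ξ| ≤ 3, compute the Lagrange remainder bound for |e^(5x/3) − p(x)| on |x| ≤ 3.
625*exp(5)/24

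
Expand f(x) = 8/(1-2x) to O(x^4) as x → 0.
8 + 16*x + 32*x**2 + 64*x**3 + O(x**4)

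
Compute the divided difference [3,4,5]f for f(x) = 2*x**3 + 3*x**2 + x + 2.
27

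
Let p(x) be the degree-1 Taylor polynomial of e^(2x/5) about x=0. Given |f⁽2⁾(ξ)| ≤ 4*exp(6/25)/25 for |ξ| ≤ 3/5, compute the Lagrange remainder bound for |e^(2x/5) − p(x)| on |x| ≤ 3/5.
18*exp(6/25)/625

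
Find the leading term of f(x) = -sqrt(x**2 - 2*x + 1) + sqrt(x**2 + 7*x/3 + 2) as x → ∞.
13/6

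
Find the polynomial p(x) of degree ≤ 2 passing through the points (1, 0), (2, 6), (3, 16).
2*x**2 - 2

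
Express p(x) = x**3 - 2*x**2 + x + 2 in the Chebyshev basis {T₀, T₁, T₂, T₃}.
T₀ + (7/4)T₁ - T₂ + (1/4)T₃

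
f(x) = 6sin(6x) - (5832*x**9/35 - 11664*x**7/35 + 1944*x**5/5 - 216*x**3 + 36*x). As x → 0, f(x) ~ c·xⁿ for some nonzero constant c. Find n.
11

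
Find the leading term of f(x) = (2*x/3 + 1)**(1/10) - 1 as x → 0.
x/15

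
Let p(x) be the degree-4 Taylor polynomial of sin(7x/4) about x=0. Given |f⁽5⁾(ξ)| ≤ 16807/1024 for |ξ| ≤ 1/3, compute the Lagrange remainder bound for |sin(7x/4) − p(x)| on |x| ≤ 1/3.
16807/29859840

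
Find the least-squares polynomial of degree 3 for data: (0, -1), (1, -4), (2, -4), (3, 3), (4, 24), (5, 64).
-19/18 + (-1511/756)x + (-211/126)x² + (101/108)x³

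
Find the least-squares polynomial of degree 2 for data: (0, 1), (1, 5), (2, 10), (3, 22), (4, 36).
44/35 + (69/70)x + (27/14)x²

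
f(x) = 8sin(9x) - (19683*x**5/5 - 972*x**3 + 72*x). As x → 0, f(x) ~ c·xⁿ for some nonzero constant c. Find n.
7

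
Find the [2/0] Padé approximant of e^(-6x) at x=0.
18*x**2 - 6*x + 1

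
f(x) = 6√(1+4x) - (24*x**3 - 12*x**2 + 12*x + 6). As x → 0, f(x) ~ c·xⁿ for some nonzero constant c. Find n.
4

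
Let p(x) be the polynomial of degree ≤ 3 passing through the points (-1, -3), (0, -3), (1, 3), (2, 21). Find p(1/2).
-9/8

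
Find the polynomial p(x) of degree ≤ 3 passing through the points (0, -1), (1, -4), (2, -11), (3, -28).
-x**3 + x**2 - 3*x - 1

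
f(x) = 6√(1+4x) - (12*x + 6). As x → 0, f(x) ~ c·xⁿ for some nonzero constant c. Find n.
2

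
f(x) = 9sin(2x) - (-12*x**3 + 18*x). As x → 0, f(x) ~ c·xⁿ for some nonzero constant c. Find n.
5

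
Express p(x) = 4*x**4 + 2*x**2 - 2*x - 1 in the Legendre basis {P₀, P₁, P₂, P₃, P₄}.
(7/15)P₀ + (-2)P₁ + (76/21)P₂ + (32/35)P₄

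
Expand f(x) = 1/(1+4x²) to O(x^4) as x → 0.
1 - 4*x**2 + O(x**4)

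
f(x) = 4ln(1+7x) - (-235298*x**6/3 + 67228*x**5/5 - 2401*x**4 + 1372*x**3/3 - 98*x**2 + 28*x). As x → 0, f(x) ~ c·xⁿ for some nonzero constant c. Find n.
7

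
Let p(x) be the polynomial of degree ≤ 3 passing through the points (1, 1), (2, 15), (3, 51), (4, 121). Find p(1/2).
-3/2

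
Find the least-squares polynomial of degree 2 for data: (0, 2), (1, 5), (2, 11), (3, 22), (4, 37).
15/7 + (29/70)x + (29/14)x²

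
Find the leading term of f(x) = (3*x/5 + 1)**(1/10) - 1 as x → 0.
3*x/50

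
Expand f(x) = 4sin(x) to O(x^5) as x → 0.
4*x - 2*x**3/3 + O(x**5)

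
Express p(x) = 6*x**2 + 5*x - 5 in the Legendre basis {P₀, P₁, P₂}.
(-3)P₀ + (5)P₁ + (4)P₂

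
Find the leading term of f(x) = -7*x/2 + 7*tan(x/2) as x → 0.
7*x**3/24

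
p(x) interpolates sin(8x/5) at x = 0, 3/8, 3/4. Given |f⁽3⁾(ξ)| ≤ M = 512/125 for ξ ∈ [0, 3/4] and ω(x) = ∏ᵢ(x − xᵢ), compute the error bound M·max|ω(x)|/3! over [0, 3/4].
sqrt(3)/125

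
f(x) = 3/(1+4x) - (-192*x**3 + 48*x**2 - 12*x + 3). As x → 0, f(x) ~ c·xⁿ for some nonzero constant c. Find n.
4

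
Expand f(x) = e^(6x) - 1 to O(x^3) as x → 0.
6*x + 18*x**2 + O(x**3)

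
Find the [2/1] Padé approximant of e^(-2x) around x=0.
(2*x**2/3 - 4*x/3 + 1)/(2*x/3 + 1)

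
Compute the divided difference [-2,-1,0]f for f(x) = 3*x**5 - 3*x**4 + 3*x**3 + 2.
-75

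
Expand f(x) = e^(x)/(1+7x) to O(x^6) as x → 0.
1 - 6*x + 85*x**2/2 - 892*x**3/3 + 16651*x**4/8 - 874177*x**5/60 + O(x**6)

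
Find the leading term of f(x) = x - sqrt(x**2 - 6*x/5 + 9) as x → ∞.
3/5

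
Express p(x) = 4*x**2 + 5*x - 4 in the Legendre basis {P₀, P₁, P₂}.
(-8/3)P₀ + (5)P₁ + (8/3)P₂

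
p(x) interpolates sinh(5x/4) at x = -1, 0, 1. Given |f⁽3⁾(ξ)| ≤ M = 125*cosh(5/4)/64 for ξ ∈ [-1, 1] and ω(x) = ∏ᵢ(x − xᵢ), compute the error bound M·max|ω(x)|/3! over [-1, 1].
125*sqrt(3)*cosh(5/4)/1728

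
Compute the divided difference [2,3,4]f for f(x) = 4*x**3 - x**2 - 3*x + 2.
35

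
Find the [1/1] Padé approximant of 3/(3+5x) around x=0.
1/(5*x/3 + 1)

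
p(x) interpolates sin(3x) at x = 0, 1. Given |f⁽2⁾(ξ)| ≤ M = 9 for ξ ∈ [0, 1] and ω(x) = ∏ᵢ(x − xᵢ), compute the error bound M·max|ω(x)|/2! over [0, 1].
9/8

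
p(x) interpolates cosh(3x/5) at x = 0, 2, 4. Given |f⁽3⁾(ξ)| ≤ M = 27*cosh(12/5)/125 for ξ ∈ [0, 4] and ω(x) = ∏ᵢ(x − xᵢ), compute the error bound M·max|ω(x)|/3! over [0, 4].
8*sqrt(3)*cosh(12/5)/125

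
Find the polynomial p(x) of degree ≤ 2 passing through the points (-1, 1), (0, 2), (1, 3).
x + 2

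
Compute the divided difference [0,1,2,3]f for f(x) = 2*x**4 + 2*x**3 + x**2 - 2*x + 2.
14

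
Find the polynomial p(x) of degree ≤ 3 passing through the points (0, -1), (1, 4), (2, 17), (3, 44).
x**3 + x**2 + 3*x - 1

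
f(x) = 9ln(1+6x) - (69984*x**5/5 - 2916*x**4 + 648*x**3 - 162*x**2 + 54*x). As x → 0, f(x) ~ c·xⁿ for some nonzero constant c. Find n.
6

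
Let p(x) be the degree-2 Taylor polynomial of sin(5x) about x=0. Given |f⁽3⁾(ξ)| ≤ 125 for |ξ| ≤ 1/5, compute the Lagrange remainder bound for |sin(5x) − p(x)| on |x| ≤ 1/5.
1/6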